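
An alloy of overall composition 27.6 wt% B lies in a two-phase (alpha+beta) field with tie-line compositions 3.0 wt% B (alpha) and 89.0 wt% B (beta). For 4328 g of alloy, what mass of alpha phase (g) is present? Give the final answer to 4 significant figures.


f_alpha = (C_beta - C0) / (C_beta - C_alpha)
f_alpha = (89.0 - 27.6) / (89.0 - 3.0) = 0.713953
m_alpha = f_alpha * m_total = 0.713953 * 4328 = 3090 g


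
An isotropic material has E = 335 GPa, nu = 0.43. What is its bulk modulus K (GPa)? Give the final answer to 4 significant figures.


K = E / (3*(1-2*nu))
K = 335 / (3*(1-2*0.43))
K = 797.6 GPa


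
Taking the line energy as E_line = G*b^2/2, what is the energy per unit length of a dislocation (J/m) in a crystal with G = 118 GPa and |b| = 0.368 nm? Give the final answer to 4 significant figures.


E = G*b^2/2
b = 0.368 nm = 3.68e-10 m
G = 118 GPa = 1.18e+11 Pa
E = 0.5 * 1.18e+11 * (3.68e-10)^2
E = 7.99e-09 J/m


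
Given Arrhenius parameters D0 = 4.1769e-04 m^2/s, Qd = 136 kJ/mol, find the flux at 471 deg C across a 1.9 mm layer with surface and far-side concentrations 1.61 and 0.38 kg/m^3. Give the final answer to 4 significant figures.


Step 1: D = D0 * exp(-Qd/(R*T))
T = 471 + 273.15 = 744.15 K
D = 4.1769e-04 * exp(-136e3 / (8.314 * 744.15)) = 1.18622e-13 m^2/s
Step 2: J = D * (C1 - C2) / dx
J = 1.18622e-13 * (1.61 - 0.38) / 1.9e-03
J = 7.679e-11 kg/(m^2*s)


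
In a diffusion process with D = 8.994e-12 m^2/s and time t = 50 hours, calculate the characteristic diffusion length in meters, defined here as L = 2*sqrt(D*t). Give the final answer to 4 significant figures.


t = 50 hr = 180000 s
Diffusion length = 2*sqrt(D*t)
= 2*sqrt(8.994e-12 * 180000)
= 2.545e-03 m


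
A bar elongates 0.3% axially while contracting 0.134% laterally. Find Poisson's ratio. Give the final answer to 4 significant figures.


nu = -epsilon_lat / epsilon_axial
Lateral strain is contraction (negative), so using magnitudes:
nu = 0.134 / 0.3
nu = 0.4467


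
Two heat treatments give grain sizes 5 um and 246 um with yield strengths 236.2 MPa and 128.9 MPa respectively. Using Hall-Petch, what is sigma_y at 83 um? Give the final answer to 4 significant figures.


sigma_y = sigma0 + k / sqrt(d)
1/sqrt(d1) = 1/sqrt(5e-06) = 447.214;  1/sqrt(d2) = 63.7577
k = (sigma1 - sigma2) / (1/sqrt(d1) - 1/sqrt(d2)) = (236.2 - 128.9) / (447.214 - 63.7577) = 0.279824 MPa*m^0.5
sigma0 = sigma1 - k/sqrt(d1) = 236.2 - 0.279824*447.214 = 111.059 MPa
sigma_y(d3) = 111.059 + 0.279824 / sqrt(8.3e-05) = 141.8 MPa


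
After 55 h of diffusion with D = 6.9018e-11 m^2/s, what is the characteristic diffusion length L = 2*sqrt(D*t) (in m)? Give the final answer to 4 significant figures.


t = 55 hr = 198000 s
Diffusion length = 2*sqrt(D*t)
= 2*sqrt(6.9018e-11 * 198000)
= 7.393e-03 m


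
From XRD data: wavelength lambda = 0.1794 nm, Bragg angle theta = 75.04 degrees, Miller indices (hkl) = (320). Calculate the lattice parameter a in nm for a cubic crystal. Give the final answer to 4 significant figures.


d = lambda / (2*sin(theta))
d = 0.1794 / (2*sin(75.04 deg))
d = 0.0928469 nm
a = d * sqrt(h^2+k^2+l^2) = 0.0928469 * sqrt(13)
a = 0.3348 nm


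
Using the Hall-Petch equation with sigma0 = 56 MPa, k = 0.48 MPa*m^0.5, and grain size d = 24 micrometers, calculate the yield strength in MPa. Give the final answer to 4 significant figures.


sigma_y = sigma0 + k / sqrt(d)
d = 24 um = 2.4e-05 m
sigma_y = 56 + 0.48 / sqrt(2.4e-05)
sigma_y = 154 MPa


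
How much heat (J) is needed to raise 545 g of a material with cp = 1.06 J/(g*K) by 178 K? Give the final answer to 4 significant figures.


Q = m * cp * dT
Q = 545 * 1.06 * 178
Q = 102800 J


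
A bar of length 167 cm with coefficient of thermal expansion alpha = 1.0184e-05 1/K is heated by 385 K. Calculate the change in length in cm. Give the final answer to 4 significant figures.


dL = L0 * alpha * dT
dL = 167 * 1.0184e-05 * 385
dL = 0.6548 cm


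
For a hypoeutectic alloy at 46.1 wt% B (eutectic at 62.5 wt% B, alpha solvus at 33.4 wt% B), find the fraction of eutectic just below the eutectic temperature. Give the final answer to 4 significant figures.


f_primary = (C_e - C0) / (C_e - C_alpha_max)
f_primary = (62.5 - 46.1) / (62.5 - 33.4)
f_primary = 0.563574
f_eutectic = 1 - 0.563574 = 0.4364


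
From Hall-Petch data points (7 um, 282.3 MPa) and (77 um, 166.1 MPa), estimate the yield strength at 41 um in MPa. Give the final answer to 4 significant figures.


sigma_y = sigma0 + k / sqrt(d)
1/sqrt(d1) = 1/sqrt(7e-06) = 377.964;  1/sqrt(d2) = 113.961
k = (sigma1 - sigma2) / (1/sqrt(d1) - 1/sqrt(d2)) = (282.3 - 166.1) / (377.964 - 113.961) = 0.440145 MPa*m^0.5
sigma0 = sigma1 - k/sqrt(d1) = 282.3 - 0.440145*377.964 = 115.941 MPa
sigma_y(d3) = 115.941 + 0.440145 / sqrt(4.1e-05) = 184.7 MPa


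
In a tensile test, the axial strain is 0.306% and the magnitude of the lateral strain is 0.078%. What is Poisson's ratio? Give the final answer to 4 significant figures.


nu = -epsilon_lat / epsilon_axial
Lateral strain is contraction (negative), so using magnitudes:
nu = 0.078 / 0.306
nu = 0.2549


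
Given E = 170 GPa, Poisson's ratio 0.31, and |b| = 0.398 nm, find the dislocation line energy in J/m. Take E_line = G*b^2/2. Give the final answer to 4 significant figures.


Step 1: G = E / (2*(1+nu))
G = 170 / (2*(1+0.31)) = 64.8855 GPa = 6.48855e+10 Pa
Step 2: E_line = G*b^2/2
b = 0.398 nm = 3.98e-10 m
E_line = 0.5 * 6.48855e+10 * (3.98e-10)^2 = 5.139e-09 J/m


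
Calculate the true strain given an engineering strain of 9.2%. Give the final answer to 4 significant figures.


epsilon_true = ln(1 + epsilon_eng)
epsilon_true = ln(1 + 0.092)
epsilon_true = 0.08801


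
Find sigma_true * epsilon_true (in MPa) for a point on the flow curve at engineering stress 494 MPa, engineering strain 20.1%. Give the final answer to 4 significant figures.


sigma_true = sigma_eng * (1 + epsilon_eng)
sigma_true = 494 * (1 + 0.201) = 593.294 MPa
epsilon_true = ln(1 + epsilon_eng)
epsilon_true = ln(1 + 0.201) = 0.183155
sigma_true * epsilon_true = 593.294 * 0.183155 = 108.7 MPa


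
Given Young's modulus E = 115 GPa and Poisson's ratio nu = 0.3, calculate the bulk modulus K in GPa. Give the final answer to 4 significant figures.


K = E / (3*(1-2*nu))
K = 115 / (3*(1-2*0.3))
K = 95.83 GPa


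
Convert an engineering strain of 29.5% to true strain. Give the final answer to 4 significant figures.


epsilon_true = ln(1 + epsilon_eng)
epsilon_true = ln(1 + 0.295)
epsilon_true = 0.2585


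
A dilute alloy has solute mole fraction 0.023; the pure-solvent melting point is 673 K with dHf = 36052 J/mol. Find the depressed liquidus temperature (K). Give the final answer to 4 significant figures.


dT = R*Tm^2*x / dHf
dT = 8.314 * 673^2 * 0.023 / 36052
dT = 2.40236 K
T_new = 673 - 2.40236 = 670.6 K


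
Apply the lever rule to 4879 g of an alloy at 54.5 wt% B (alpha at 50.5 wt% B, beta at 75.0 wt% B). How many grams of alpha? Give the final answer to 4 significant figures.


f_alpha = (C_beta - C0) / (C_beta - C_alpha)
f_alpha = (75.0 - 54.5) / (75.0 - 50.5) = 0.836735
m_alpha = f_alpha * m_total = 0.836735 * 4879 = 4082 g


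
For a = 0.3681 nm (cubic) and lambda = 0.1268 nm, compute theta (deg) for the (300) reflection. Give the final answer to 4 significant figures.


d = a / sqrt(h^2+k^2+l^2)
d = 0.3681 / sqrt(9) = 0.1227 nm
lambda = 2*d*sin(theta)  =>  sin(theta) = lambda / (2*d)
sin(theta) = 0.1268 / (2 * 0.1227) = 0.516707
theta = 31.11 deg


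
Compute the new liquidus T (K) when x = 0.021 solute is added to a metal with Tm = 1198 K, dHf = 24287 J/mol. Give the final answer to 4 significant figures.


dT = R*Tm^2*x / dHf
dT = 8.314 * 1198^2 * 0.021 / 24287
dT = 10.3174 K
T_new = 1198 - 10.3174 = 1188 K


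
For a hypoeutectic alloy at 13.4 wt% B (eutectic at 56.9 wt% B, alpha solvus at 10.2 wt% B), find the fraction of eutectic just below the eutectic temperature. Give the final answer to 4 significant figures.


f_primary = (C_e - C0) / (C_e - C_alpha_max)
f_primary = (56.9 - 13.4) / (56.9 - 10.2)
f_primary = 0.931478
f_eutectic = 1 - 0.931478 = 0.06852


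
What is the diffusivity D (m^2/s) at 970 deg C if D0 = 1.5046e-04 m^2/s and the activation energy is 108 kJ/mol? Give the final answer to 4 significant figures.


D = D0 * exp(-Qd / (R*T))
T = 1243.15 K
D = 1.5046e-04 * exp(-108e3 / (8.314 * 1243.15))
D = 4.358e-09 m^2/s


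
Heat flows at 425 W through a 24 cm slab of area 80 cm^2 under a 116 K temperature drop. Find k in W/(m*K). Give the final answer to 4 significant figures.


k = Q*L / (A*dT)
L = 0.24 m, A = 8e-03 m^2
k = 425 * 0.24 / (8e-03 * 116)
k = 109.9 W/(m*K)


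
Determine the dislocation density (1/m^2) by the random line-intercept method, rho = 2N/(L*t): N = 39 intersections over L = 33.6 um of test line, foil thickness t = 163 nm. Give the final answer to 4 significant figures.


rho = 2N / (L * t)
L = 33.6 um = 3.36e-05 m, t = 163 nm = 1.63e-07 m
rho = 2 * 39 / (3.36e-05 * 1.63e-07)
rho = 1.424e+13 1/m^2


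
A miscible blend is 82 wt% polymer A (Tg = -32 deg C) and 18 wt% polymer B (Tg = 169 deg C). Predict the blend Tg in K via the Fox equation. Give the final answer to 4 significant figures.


1/Tg = w1/Tg1 + w2/Tg2 (in Kelvin)
Tg1 = 241.15 K, Tg2 = 442.15 K
1/Tg = 0.82/241.15 + 0.18/442.15
Tg = 262.6 K


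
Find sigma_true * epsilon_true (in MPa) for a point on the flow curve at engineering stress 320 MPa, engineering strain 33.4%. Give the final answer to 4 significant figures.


sigma_true = sigma_eng * (1 + epsilon_eng)
sigma_true = 320 * (1 + 0.334) = 426.88 MPa
epsilon_true = ln(1 + epsilon_eng)
epsilon_true = ln(1 + 0.334) = 0.288182
sigma_true * epsilon_true = 426.88 * 0.288182 = 123 MPa


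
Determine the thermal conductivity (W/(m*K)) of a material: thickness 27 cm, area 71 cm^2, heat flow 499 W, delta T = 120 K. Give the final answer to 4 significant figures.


k = Q*L / (A*dT)
L = 0.27 m, A = 7.1e-03 m^2
k = 499 * 0.27 / (7.1e-03 * 120)
k = 158.1 W/(m*K)


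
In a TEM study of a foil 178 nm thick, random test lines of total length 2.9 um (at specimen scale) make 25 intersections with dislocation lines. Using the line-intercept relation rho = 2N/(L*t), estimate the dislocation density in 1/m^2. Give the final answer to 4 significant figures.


rho = 2N / (L * t)
L = 2.9 um = 2.9e-06 m, t = 178 nm = 1.78e-07 m
rho = 2 * 25 / (2.9e-06 * 1.78e-07)
rho = 9.686e+13 1/m^2


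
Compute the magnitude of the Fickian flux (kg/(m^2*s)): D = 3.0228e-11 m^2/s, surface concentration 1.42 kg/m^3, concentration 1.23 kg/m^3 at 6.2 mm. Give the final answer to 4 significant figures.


J = -D * (dC/dx) = D * (C1 - C2) / dx
J = 3.0228e-11 * (1.42 - 1.23) / 6.2e-03
J = 9.263e-10 kg/(m^2*s)


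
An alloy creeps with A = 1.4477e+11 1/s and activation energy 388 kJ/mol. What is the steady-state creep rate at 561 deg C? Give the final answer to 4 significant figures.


rate = A * exp(-Q / (R*T))
T = 561 + 273.15 = 834.15 K
rate = 1.4477e+11 * exp(-388e3 / (8.314 * 834.15))
rate = 7.297e-14 1/s


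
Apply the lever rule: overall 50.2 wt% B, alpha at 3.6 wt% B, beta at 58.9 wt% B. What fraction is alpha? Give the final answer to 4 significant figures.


f_alpha = (C_beta - C0) / (C_beta - C_alpha)
f_alpha = (58.9 - 50.2) / (58.9 - 3.6)
f_alpha = 0.1573


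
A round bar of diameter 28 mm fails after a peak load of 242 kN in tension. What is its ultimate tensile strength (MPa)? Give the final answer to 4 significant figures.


A0 = pi*(d/2)^2 = pi*(28/2)^2 = 615.752 mm^2
UTS = F_max / A0 = 242*1000 / 615.752
UTS = 393 MPa


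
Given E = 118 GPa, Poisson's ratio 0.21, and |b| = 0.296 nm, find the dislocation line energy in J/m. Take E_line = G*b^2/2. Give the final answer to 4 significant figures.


Step 1: G = E / (2*(1+nu))
G = 118 / (2*(1+0.21)) = 48.7603 GPa = 4.87603e+10 Pa
Step 2: E_line = G*b^2/2
b = 0.296 nm = 2.96e-10 m
E_line = 0.5 * 4.87603e+10 * (2.96e-10)^2 = 2.136e-09 J/m


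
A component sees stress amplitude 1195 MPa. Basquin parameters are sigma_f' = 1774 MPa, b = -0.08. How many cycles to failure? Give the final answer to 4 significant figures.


sigma_a = sigma_f' * (2*Nf)^b
2*Nf = (sigma_a / sigma_f')^(1/b)
2*Nf = (1195 / 1774)^(1/-0.08)
2*Nf = 139.579
Nf = 69.79 cycles


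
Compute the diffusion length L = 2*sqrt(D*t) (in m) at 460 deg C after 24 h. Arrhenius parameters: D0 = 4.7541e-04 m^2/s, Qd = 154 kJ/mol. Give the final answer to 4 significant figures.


Step 1: D = D0 * exp(-Qd/(R*T))
T = 733.15 K
D = 4.7541e-04 * exp(-154e3 / (8.314 * 733.15)) = 5.06588e-15 m^2/s
Step 2: L = 2*sqrt(D*t)
t = 24 h = 86400 s
L = 2*sqrt(5.06588e-15 * 86400) = 4.184e-05 m


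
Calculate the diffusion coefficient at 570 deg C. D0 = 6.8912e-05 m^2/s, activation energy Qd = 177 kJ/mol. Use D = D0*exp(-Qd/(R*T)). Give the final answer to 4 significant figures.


D = D0 * exp(-Qd / (R*T))
T = 843.15 K
D = 6.8912e-05 * exp(-177e3 / (8.314 * 843.15))
D = 7.455e-16 m^2/s


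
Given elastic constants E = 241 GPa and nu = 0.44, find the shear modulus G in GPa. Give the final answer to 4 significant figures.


G = E / (2*(1+nu))
G = 241 / (2*(1+0.44))
G = 83.68 GPa


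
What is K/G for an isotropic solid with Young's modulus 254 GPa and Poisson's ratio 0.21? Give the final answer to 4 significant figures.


G = E / (2*(1+nu))
G = 254 / (2*(1+0.21)) = 104.959 GPa
K = E / (3*(1-2*nu))
K = 254 / (3*(1-2*0.21)) = 145.977 GPa
K/G = 145.977 / 104.959 = 1.391


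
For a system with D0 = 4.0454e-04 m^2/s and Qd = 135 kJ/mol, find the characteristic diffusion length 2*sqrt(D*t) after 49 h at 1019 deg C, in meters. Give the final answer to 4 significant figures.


Step 1: D = D0 * exp(-Qd/(R*T))
T = 1292.15 K
D = 4.0454e-04 * exp(-135e3 / (8.314 * 1292.15)) = 1.41073e-09 m^2/s
Step 2: L = 2*sqrt(D*t)
t = 49 h = 176400 s
L = 2*sqrt(1.41073e-09 * 176400) = 0.03155 m


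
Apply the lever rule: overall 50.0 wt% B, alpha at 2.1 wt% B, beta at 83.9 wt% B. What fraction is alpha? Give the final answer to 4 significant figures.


f_alpha = (C_beta - C0) / (C_beta - C_alpha)
f_alpha = (83.9 - 50.0) / (83.9 - 2.1)
f_alpha = 0.4144


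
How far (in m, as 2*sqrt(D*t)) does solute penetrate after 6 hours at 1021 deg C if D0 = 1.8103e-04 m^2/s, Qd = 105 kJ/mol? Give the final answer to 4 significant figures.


Step 1: D = D0 * exp(-Qd/(R*T))
T = 1294.15 K
D = 1.8103e-04 * exp(-105e3 / (8.314 * 1294.15)) = 1.0461e-08 m^2/s
Step 2: L = 2*sqrt(D*t)
t = 6 h = 21600 s
L = 2*sqrt(1.0461e-08 * 21600) = 0.03006 m


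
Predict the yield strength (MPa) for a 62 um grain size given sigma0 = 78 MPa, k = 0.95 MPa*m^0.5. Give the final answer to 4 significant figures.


sigma_y = sigma0 + k / sqrt(d)
d = 62 um = 6.2e-05 m
sigma_y = 78 + 0.95 / sqrt(6.2e-05)
sigma_y = 198.7 MPa


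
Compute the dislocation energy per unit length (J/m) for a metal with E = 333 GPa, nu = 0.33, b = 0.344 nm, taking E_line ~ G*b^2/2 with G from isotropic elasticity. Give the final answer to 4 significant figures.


Step 1: G = E / (2*(1+nu))
G = 333 / (2*(1+0.33)) = 125.188 GPa = 1.25188e+11 Pa
Step 2: E_line = G*b^2/2
b = 0.344 nm = 3.44e-10 m
E_line = 0.5 * 1.25188e+11 * (3.44e-10)^2 = 7.407e-09 J/m


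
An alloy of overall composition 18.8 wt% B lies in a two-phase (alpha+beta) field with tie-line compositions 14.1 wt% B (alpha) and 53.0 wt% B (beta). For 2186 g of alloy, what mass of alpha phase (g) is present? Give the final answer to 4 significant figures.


f_alpha = (C_beta - C0) / (C_beta - C_alpha)
f_alpha = (53.0 - 18.8) / (53.0 - 14.1) = 0.879177
m_alpha = f_alpha * m_total = 0.879177 * 2186 = 1922 g


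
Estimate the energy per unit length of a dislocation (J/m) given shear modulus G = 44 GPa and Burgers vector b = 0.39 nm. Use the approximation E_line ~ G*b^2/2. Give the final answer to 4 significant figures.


E = G*b^2/2
b = 0.39 nm = 3.9e-10 m
G = 44 GPa = 4.4e+10 Pa
E = 0.5 * 4.4e+10 * (3.9e-10)^2
E = 3.346e-09 J/m


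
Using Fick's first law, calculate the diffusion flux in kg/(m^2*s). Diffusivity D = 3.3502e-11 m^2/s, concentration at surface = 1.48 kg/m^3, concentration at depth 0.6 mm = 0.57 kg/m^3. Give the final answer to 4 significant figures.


J = -D * (dC/dx) = D * (C1 - C2) / dx
J = 3.3502e-11 * (1.48 - 0.57) / 6e-04
J = 5.081e-08 kg/(m^2*s)


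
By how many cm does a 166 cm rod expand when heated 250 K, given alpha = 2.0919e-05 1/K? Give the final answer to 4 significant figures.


dL = L0 * alpha * dT
dL = 166 * 2.0919e-05 * 250
dL = 0.8681 cm


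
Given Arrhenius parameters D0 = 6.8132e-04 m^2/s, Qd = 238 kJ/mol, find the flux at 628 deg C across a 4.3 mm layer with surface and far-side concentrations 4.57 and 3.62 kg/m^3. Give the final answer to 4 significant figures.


Step 1: D = D0 * exp(-Qd/(R*T))
T = 628 + 273.15 = 901.15 K
D = 6.8132e-04 * exp(-238e3 / (8.314 * 901.15)) = 1.08973e-17 m^2/s
Step 2: J = D * (C1 - C2) / dx
J = 1.08973e-17 * (4.57 - 3.62) / 4.3e-03
J = 2.408e-15 kg/(m^2*s)


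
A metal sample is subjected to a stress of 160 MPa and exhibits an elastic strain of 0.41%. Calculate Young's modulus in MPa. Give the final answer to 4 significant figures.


E = sigma / epsilon
epsilon = 0.41% = 4.1e-03
E = 160 / 4.1e-03
E = 39020 MPa


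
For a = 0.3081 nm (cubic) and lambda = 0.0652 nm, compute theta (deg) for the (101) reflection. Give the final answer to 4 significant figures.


d = a / sqrt(h^2+k^2+l^2)
d = 0.3081 / sqrt(2) = 0.21786 nm
lambda = 2*d*sin(theta)  =>  sin(theta) = lambda / (2*d)
sin(theta) = 0.0652 / (2 * 0.21786) = 0.149638
theta = 8.606 deg


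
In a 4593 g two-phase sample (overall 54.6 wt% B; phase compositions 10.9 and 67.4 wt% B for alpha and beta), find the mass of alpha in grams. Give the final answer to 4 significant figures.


f_alpha = (C_beta - C0) / (C_beta - C_alpha)
f_alpha = (67.4 - 54.6) / (67.4 - 10.9) = 0.226549
m_alpha = f_alpha * m_total = 0.226549 * 4593 = 1041 g


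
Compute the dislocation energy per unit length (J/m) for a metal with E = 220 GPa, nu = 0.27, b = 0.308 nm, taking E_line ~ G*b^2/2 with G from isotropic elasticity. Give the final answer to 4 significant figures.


Step 1: G = E / (2*(1+nu))
G = 220 / (2*(1+0.27)) = 86.6142 GPa = 8.66142e+10 Pa
Step 2: E_line = G*b^2/2
b = 0.308 nm = 3.08e-10 m
E_line = 0.5 * 8.66142e+10 * (3.08e-10)^2 = 4.108e-09 J/m


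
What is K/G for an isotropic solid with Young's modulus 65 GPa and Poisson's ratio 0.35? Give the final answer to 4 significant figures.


G = E / (2*(1+nu))
G = 65 / (2*(1+0.35)) = 24.0741 GPa
K = E / (3*(1-2*nu))
K = 65 / (3*(1-2*0.35)) = 72.2222 GPa
K/G = 72.2222 / 24.0741 = 3


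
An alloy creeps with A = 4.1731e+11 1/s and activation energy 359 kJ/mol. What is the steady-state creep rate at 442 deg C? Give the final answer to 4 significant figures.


rate = A * exp(-Q / (R*T))
T = 442 + 273.15 = 715.15 K
rate = 4.1731e+11 * exp(-359e3 / (8.314 * 715.15))
rate = 2.501e-15 1/s


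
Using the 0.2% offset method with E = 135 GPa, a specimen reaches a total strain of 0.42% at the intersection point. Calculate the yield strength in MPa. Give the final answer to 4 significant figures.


Offset strain = 0.002
Elastic strain at yield = total_strain - offset = 4.2e-03 - 0.002 = 2.2e-03
sigma_y = E * elastic_strain = 135000 * 2.2e-03
sigma_y = 297 MPa


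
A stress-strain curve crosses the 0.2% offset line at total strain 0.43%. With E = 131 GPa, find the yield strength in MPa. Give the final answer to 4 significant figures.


Offset strain = 0.002
Elastic strain at yield = total_strain - offset = 4.3e-03 - 0.002 = 2.3e-03
sigma_y = E * elastic_strain = 131000 * 2.3e-03
sigma_y = 301.3 MPa


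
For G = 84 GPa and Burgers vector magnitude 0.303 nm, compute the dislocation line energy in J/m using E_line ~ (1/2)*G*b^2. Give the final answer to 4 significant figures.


E = G*b^2/2
b = 0.303 nm = 3.03e-10 m
G = 84 GPa = 8.4e+10 Pa
E = 0.5 * 8.4e+10 * (3.03e-10)^2
E = 3.856e-09 J/m


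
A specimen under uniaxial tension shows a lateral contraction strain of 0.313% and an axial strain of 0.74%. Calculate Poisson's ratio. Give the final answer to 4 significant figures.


nu = -epsilon_lat / epsilon_axial
Lateral strain is contraction (negative), so using magnitudes:
nu = 0.313 / 0.74
nu = 0.423


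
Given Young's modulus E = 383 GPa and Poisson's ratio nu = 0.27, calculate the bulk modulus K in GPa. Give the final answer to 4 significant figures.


K = E / (3*(1-2*nu))
K = 383 / (3*(1-2*0.27))
K = 277.5 GPa


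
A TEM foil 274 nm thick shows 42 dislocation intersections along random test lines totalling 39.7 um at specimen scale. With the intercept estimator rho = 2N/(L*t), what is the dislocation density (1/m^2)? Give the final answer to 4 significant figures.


rho = 2N / (L * t)
L = 39.7 um = 3.97e-05 m, t = 274 nm = 2.74e-07 m
rho = 2 * 42 / (3.97e-05 * 2.74e-07)
rho = 7.722e+12 1/m^2


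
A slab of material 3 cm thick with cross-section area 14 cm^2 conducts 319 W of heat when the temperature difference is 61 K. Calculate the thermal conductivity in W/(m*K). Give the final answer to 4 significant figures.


k = Q*L / (A*dT)
L = 0.03 m, A = 1.4e-03 m^2
k = 319 * 0.03 / (1.4e-03 * 61)
k = 112.1 W/(m*K)


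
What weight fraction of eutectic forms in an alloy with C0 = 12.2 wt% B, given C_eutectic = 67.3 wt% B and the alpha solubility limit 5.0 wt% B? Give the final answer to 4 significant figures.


f_primary = (C_e - C0) / (C_e - C_alpha_max)
f_primary = (67.3 - 12.2) / (67.3 - 5.0)
f_primary = 0.88443
f_eutectic = 1 - 0.88443 = 0.1156


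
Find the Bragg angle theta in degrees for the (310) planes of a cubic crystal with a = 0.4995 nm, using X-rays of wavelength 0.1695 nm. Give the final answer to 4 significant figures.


d = a / sqrt(h^2+k^2+l^2)
d = 0.4995 / sqrt(10) = 0.157956 nm
lambda = 2*d*sin(theta)  =>  sin(theta) = lambda / (2*d)
sin(theta) = 0.1695 / (2 * 0.157956) = 0.536543
theta = 32.45 deg


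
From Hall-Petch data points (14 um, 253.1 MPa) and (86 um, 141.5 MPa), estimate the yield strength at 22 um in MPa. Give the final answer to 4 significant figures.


sigma_y = sigma0 + k / sqrt(d)
1/sqrt(d1) = 1/sqrt(1.4e-05) = 267.261;  1/sqrt(d2) = 107.833
k = (sigma1 - sigma2) / (1/sqrt(d1) - 1/sqrt(d2)) = (253.1 - 141.5) / (267.261 - 107.833) = 0.7 MPa*m^0.5
sigma0 = sigma1 - k/sqrt(d1) = 253.1 - 0.7*267.261 = 66.017 MPa
sigma_y(d3) = 66.017 + 0.7 / sqrt(2.2e-05) = 215.3 MPa


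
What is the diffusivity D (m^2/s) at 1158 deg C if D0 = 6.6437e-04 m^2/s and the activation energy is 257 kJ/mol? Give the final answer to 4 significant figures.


D = D0 * exp(-Qd / (R*T))
T = 1431.15 K
D = 6.6437e-04 * exp(-257e3 / (8.314 * 1431.15))
D = 2.767e-13 m^2/s


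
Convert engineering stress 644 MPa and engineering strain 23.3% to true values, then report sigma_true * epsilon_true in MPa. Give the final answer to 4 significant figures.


sigma_true = sigma_eng * (1 + epsilon_eng)
sigma_true = 644 * (1 + 0.233) = 794.052 MPa
epsilon_true = ln(1 + epsilon_eng)
epsilon_true = ln(1 + 0.233) = 0.20945
sigma_true * epsilon_true = 794.052 * 0.20945 = 166.3 MPa


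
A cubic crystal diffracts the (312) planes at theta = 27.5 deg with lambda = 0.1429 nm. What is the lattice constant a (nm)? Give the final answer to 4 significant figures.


d = lambda / (2*sin(theta))
d = 0.1429 / (2*sin(27.5 deg))
d = 0.154738 nm
a = d * sqrt(h^2+k^2+l^2) = 0.154738 * sqrt(14)
a = 0.579 nm


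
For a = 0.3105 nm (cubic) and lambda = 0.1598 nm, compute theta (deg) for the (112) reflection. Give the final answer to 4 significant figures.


d = a / sqrt(h^2+k^2+l^2)
d = 0.3105 / sqrt(6) = 0.126761 nm
lambda = 2*d*sin(theta)  =>  sin(theta) = lambda / (2*d)
sin(theta) = 0.1598 / (2 * 0.126761) = 0.63032
theta = 39.07 deg


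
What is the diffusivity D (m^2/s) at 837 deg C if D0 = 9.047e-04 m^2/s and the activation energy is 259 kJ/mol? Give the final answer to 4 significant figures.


D = D0 * exp(-Qd / (R*T))
T = 1110.15 K
D = 9.047e-04 * exp(-259e3 / (8.314 * 1110.15))
D = 5.883e-16 m^2/s


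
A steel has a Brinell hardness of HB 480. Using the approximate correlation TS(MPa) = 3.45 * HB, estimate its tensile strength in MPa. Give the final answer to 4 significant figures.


TS (MPa) = 3.45 * HB
TS = 3.45 * 480
TS = 1656 MPa


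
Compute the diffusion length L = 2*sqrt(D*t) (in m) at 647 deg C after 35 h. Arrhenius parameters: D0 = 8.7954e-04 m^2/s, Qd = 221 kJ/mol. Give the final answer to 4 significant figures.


Step 1: D = D0 * exp(-Qd/(R*T))
T = 920.15 K
D = 8.7954e-04 * exp(-221e3 / (8.314 * 920.15)) = 2.50138e-16 m^2/s
Step 2: L = 2*sqrt(D*t)
t = 35 h = 126000 s
L = 2*sqrt(2.50138e-16 * 126000) = 1.123e-05 m


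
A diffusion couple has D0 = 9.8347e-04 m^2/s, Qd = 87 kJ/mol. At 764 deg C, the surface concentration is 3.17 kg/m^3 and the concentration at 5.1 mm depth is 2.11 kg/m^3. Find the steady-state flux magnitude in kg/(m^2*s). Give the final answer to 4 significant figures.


Step 1: D = D0 * exp(-Qd/(R*T))
T = 764 + 273.15 = 1037.15 K
D = 9.8347e-04 * exp(-87e3 / (8.314 * 1037.15)) = 4.08288e-08 m^2/s
Step 2: J = D * (C1 - C2) / dx
J = 4.08288e-08 * (3.17 - 2.11) / 5.1e-03
J = 8.486e-06 kg/(m^2*s)


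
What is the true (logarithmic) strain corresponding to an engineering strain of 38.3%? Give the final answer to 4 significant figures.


epsilon_true = ln(1 + epsilon_eng)
epsilon_true = ln(1 + 0.383)
epsilon_true = 0.3243


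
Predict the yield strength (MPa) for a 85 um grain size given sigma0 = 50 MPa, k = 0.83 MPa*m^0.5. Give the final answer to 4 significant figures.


sigma_y = sigma0 + k / sqrt(d)
d = 85 um = 8.5e-05 m
sigma_y = 50 + 0.83 / sqrt(8.5e-05)
sigma_y = 140 MPa


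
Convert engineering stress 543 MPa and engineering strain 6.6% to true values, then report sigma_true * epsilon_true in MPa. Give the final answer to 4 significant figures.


sigma_true = sigma_eng * (1 + epsilon_eng)
sigma_true = 543 * (1 + 0.066) = 578.838 MPa
epsilon_true = ln(1 + epsilon_eng)
epsilon_true = ln(1 + 0.066) = 0.0639133
sigma_true * epsilon_true = 578.838 * 0.0639133 = 37 MPa


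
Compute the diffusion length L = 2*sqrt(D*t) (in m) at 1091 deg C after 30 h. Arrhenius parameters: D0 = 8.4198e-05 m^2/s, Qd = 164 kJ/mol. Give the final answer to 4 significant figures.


Step 1: D = D0 * exp(-Qd/(R*T))
T = 1364.15 K
D = 8.4198e-05 * exp(-164e3 / (8.314 * 1364.15)) = 4.41931e-11 m^2/s
Step 2: L = 2*sqrt(D*t)
t = 30 h = 108000 s
L = 2*sqrt(4.41931e-11 * 108000) = 4.369e-03 m


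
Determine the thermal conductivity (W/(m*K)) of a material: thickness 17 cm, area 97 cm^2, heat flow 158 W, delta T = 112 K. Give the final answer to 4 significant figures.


k = Q*L / (A*dT)
L = 0.17 m, A = 9.7e-03 m^2
k = 158 * 0.17 / (9.7e-03 * 112)
k = 24.72 W/(m*K)


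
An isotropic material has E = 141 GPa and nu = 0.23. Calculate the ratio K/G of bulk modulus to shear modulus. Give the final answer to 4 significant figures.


G = E / (2*(1+nu))
G = 141 / (2*(1+0.23)) = 57.3171 GPa
K = E / (3*(1-2*nu))
K = 141 / (3*(1-2*0.23)) = 87.037 GPa
K/G = 87.037 / 57.3171 = 1.519


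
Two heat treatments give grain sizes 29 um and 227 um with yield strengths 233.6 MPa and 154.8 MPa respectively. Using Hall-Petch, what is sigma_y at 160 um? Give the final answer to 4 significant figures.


sigma_y = sigma0 + k / sqrt(d)
1/sqrt(d1) = 1/sqrt(2.9e-05) = 185.695;  1/sqrt(d2) = 66.3723
k = (sigma1 - sigma2) / (1/sqrt(d1) - 1/sqrt(d2)) = (233.6 - 154.8) / (185.695 - 66.3723) = 0.660392 MPa*m^0.5
sigma0 = sigma1 - k/sqrt(d1) = 233.6 - 0.660392*185.695 = 110.968 MPa
sigma_y(d3) = 110.968 + 0.660392 / sqrt(1.6e-04) = 163.2 MPa


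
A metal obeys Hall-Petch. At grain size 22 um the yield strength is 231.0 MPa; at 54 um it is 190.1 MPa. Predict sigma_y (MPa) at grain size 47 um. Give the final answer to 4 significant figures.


sigma_y = sigma0 + k / sqrt(d)
1/sqrt(d1) = 1/sqrt(2.2e-05) = 213.201;  1/sqrt(d2) = 136.083
k = (sigma1 - sigma2) / (1/sqrt(d1) - 1/sqrt(d2)) = (231.0 - 190.1) / (213.201 - 136.083) = 0.530356 MPa*m^0.5
sigma0 = sigma1 - k/sqrt(d1) = 231.0 - 0.530356*213.201 = 117.928 MPa
sigma_y(d3) = 117.928 + 0.530356 / sqrt(4.7e-05) = 195.3 MPa


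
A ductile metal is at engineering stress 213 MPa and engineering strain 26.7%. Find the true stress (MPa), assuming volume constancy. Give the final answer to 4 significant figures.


sigma_true = sigma_eng * (1 + epsilon_eng)
sigma_true = 213 * (1 + 0.267)
sigma_true = 269.9 MPa


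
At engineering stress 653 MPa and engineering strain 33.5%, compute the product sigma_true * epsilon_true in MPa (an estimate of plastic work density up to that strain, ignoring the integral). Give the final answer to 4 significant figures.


sigma_true = sigma_eng * (1 + epsilon_eng)
sigma_true = 653 * (1 + 0.335) = 871.755 MPa
epsilon_true = ln(1 + epsilon_eng)
epsilon_true = ln(1 + 0.335) = 0.288931
sigma_true * epsilon_true = 871.755 * 0.288931 = 251.9 MPa


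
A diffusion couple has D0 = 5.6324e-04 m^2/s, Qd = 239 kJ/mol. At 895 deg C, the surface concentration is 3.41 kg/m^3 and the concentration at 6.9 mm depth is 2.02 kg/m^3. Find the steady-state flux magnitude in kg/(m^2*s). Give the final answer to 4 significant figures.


Step 1: D = D0 * exp(-Qd/(R*T))
T = 895 + 273.15 = 1168.15 K
D = 5.6324e-04 * exp(-239e3 / (8.314 * 1168.15)) = 1.15679e-14 m^2/s
Step 2: J = D * (C1 - C2) / dx
J = 1.15679e-14 * (3.41 - 2.02) / 6.9e-03
J = 2.33e-12 kg/(m^2*s)


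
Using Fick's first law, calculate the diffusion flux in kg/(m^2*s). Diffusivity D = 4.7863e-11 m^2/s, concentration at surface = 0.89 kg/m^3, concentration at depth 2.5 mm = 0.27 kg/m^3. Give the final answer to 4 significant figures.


J = -D * (dC/dx) = D * (C1 - C2) / dx
J = 4.7863e-11 * (0.89 - 0.27) / 2.5e-03
J = 1.187e-08 kg/(m^2*s)


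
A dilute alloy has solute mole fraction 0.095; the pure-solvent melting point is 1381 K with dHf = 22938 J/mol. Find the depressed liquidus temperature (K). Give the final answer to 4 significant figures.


dT = R*Tm^2*x / dHf
dT = 8.314 * 1381^2 * 0.095 / 22938
dT = 65.6698 K
T_new = 1381 - 65.6698 = 1315 K


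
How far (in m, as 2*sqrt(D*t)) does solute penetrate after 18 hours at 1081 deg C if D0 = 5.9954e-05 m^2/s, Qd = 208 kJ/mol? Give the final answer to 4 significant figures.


Step 1: D = D0 * exp(-Qd/(R*T))
T = 1354.15 K
D = 5.9954e-05 * exp(-208e3 / (8.314 * 1354.15)) = 5.67792e-13 m^2/s
Step 2: L = 2*sqrt(D*t)
t = 18 h = 64800 s
L = 2*sqrt(5.67792e-13 * 64800) = 3.836e-04 m


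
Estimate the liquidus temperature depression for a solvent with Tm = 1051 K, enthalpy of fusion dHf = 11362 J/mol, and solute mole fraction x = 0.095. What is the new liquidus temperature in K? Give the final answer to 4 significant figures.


dT = R*Tm^2*x / dHf
dT = 8.314 * 1051^2 * 0.095 / 11362
dT = 76.7864 K
T_new = 1051 - 76.7864 = 974.2 K


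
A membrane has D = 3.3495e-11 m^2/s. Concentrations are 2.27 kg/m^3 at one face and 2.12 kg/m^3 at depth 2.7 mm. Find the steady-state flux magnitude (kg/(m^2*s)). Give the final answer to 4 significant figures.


J = -D * (dC/dx) = D * (C1 - C2) / dx
J = 3.3495e-11 * (2.27 - 2.12) / 2.7e-03
J = 1.861e-09 kg/(m^2*s)


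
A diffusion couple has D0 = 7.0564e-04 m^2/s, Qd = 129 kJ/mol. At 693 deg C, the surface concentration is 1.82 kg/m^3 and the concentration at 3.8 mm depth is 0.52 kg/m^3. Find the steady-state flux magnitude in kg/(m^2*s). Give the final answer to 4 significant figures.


Step 1: D = D0 * exp(-Qd/(R*T))
T = 693 + 273.15 = 966.15 K
D = 7.0564e-04 * exp(-129e3 / (8.314 * 966.15)) = 7.48137e-11 m^2/s
Step 2: J = D * (C1 - C2) / dx
J = 7.48137e-11 * (1.82 - 0.52) / 3.8e-03
J = 2.559e-08 kg/(m^2*s)


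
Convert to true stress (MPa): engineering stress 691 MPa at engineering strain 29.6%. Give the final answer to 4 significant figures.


sigma_true = sigma_eng * (1 + epsilon_eng)
sigma_true = 691 * (1 + 0.296)
sigma_true = 895.5 MPa


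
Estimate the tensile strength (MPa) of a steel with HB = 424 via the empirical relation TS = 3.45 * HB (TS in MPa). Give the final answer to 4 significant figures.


TS (MPa) = 3.45 * HB
TS = 3.45 * 424
TS = 1463 MPa


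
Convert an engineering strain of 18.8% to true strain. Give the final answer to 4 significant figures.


epsilon_true = ln(1 + epsilon_eng)
epsilon_true = ln(1 + 0.188)
epsilon_true = 0.1723


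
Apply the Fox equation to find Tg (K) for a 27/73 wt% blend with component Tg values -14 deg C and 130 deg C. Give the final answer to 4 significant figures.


1/Tg = w1/Tg1 + w2/Tg2 (in Kelvin)
Tg1 = 259.15 K, Tg2 = 403.15 K
1/Tg = 0.27/259.15 + 0.73/403.15
Tg = 350.6 K


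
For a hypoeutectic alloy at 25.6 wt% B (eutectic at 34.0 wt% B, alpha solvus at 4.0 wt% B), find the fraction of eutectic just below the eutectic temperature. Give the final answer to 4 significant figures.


f_primary = (C_e - C0) / (C_e - C_alpha_max)
f_primary = (34.0 - 25.6) / (34.0 - 4.0)
f_primary = 0.28
f_eutectic = 1 - 0.28 = 0.72


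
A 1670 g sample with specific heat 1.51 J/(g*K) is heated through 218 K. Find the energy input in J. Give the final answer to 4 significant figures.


Q = m * cp * dT
Q = 1670 * 1.51 * 218
Q = 549700 J


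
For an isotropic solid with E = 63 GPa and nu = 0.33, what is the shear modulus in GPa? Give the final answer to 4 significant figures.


G = E / (2*(1+nu))
G = 63 / (2*(1+0.33))
G = 23.68 GPa


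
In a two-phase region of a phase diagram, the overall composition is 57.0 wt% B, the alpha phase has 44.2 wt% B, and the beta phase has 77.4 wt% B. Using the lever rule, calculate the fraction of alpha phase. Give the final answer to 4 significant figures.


f_alpha = (C_beta - C0) / (C_beta - C_alpha)
f_alpha = (77.4 - 57.0) / (77.4 - 44.2)
f_alpha = 0.6145


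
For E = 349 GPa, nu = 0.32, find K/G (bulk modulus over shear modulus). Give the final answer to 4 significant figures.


G = E / (2*(1+nu))
G = 349 / (2*(1+0.32)) = 132.197 GPa
K = E / (3*(1-2*nu))
K = 349 / (3*(1-2*0.32)) = 323.148 GPa
K/G = 323.148 / 132.197 = 2.444


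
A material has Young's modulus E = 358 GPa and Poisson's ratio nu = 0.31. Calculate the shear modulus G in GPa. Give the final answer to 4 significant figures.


G = E / (2*(1+nu))
G = 358 / (2*(1+0.31))
G = 136.6 GPa


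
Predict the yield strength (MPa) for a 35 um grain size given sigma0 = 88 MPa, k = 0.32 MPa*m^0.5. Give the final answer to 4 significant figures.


sigma_y = sigma0 + k / sqrt(d)
d = 35 um = 3.5e-05 m
sigma_y = 88 + 0.32 / sqrt(3.5e-05)
sigma_y = 142.1 MPa


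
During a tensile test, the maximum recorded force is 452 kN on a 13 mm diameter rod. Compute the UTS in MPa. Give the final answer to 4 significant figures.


A0 = pi*(d/2)^2 = pi*(13/2)^2 = 132.732 mm^2
UTS = F_max / A0 = 452*1000 / 132.732
UTS = 3405 MPa


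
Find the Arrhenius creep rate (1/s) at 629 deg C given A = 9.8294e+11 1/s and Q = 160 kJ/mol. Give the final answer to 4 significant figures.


rate = A * exp(-Q / (R*T))
T = 629 + 273.15 = 902.15 K
rate = 9.8294e+11 * exp(-160e3 / (8.314 * 902.15))
rate = 534.8 1/s


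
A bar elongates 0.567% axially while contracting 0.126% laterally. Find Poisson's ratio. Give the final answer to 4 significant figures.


nu = -epsilon_lat / epsilon_axial
Lateral strain is contraction (negative), so using magnitudes:
nu = 0.126 / 0.567
nu = 0.2222


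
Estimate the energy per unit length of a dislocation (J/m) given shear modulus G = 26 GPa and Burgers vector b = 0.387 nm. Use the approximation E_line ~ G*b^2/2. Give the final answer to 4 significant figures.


E = G*b^2/2
b = 0.387 nm = 3.87e-10 m
G = 26 GPa = 2.6e+10 Pa
E = 0.5 * 2.6e+10 * (3.87e-10)^2
E = 1.947e-09 J/m


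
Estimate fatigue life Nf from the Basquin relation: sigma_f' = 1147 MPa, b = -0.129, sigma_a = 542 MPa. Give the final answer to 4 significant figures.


sigma_a = sigma_f' * (2*Nf)^b
2*Nf = (sigma_a / sigma_f')^(1/b)
2*Nf = (542 / 1147)^(1/-0.129)
2*Nf = 334.005
Nf = 167 cycles


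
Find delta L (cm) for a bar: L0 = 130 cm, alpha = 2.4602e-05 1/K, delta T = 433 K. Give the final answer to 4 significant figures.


dL = L0 * alpha * dT
dL = 130 * 2.4602e-05 * 433
dL = 1.385 cm


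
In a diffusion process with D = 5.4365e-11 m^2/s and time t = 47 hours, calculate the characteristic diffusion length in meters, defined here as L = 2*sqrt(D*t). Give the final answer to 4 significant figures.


t = 47 hr = 169200 s
Diffusion length = 2*sqrt(D*t)
= 2*sqrt(5.4365e-11 * 169200)
= 6.066e-03 m


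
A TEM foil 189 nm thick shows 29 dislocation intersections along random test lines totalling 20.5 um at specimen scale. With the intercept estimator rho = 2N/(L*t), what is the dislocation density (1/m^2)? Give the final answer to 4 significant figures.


rho = 2N / (L * t)
L = 20.5 um = 2.05e-05 m, t = 189 nm = 1.89e-07 m
rho = 2 * 29 / (2.05e-05 * 1.89e-07)
rho = 1.497e+13 1/m^2


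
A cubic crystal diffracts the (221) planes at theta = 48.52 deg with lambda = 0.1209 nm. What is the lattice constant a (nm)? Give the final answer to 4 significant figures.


d = lambda / (2*sin(theta))
d = 0.1209 / (2*sin(48.52 deg))
d = 0.0806875 nm
a = d * sqrt(h^2+k^2+l^2) = 0.0806875 * sqrt(9)
a = 0.2421 nm


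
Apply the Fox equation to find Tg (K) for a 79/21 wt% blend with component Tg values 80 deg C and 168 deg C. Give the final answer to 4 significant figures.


1/Tg = w1/Tg1 + w2/Tg2 (in Kelvin)
Tg1 = 353.15 K, Tg2 = 441.15 K
1/Tg = 0.79/353.15 + 0.21/441.15
Tg = 368.6 K


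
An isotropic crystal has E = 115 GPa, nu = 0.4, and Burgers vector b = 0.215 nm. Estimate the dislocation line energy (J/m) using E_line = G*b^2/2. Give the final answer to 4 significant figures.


Step 1: G = E / (2*(1+nu))
G = 115 / (2*(1+0.4)) = 41.0714 GPa = 4.10714e+10 Pa
Step 2: E_line = G*b^2/2
b = 0.215 nm = 2.15e-10 m
E_line = 0.5 * 4.10714e+10 * (2.15e-10)^2 = 9.493e-10 J/m


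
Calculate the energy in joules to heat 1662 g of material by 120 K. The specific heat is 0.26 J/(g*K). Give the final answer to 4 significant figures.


Q = m * cp * dT
Q = 1662 * 0.26 * 120
Q = 51850 J


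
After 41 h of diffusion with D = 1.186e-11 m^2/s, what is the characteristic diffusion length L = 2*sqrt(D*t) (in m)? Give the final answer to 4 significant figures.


t = 41 hr = 147600 s
Diffusion length = 2*sqrt(D*t)
= 2*sqrt(1.186e-11 * 147600)
= 2.646e-03 m


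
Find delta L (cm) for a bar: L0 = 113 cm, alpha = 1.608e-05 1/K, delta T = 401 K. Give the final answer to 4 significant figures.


dL = L0 * alpha * dT
dL = 113 * 1.608e-05 * 401
dL = 0.7286 cm


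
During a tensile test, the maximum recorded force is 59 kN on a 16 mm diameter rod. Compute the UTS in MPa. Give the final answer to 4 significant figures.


A0 = pi*(d/2)^2 = pi*(16/2)^2 = 201.062 mm^2
UTS = F_max / A0 = 59*1000 / 201.062
UTS = 293.4 MPa


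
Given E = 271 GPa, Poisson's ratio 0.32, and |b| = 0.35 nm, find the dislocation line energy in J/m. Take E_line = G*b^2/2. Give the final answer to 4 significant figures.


Step 1: G = E / (2*(1+nu))
G = 271 / (2*(1+0.32)) = 102.652 GPa = 1.02652e+11 Pa
Step 2: E_line = G*b^2/2
b = 0.35 nm = 3.5e-10 m
E_line = 0.5 * 1.02652e+11 * (3.5e-10)^2 = 6.287e-09 J/m


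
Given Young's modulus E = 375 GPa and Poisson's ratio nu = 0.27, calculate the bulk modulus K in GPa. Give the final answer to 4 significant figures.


K = E / (3*(1-2*nu))
K = 375 / (3*(1-2*0.27))
K = 271.7 GPa


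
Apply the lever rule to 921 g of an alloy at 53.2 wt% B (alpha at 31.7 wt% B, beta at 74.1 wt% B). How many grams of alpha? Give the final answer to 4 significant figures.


f_alpha = (C_beta - C0) / (C_beta - C_alpha)
f_alpha = (74.1 - 53.2) / (74.1 - 31.7) = 0.492925
m_alpha = f_alpha * m_total = 0.492925 * 921 = 454 g
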